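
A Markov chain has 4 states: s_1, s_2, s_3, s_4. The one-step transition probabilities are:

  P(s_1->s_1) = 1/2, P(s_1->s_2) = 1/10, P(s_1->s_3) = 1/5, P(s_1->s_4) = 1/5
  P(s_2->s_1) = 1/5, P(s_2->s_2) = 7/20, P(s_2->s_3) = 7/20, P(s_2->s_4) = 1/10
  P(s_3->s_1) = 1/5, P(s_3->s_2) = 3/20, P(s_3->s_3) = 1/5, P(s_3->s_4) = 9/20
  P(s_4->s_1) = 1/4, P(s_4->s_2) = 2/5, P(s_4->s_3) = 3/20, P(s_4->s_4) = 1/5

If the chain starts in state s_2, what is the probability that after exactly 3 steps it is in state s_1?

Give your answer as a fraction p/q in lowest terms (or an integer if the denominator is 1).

Computing P^3 by repeated multiplication:
P^1 =
  s_1: [1/2, 1/10, 1/5, 1/5]
  s_2: [1/5, 7/20, 7/20, 1/10]
  s_3: [1/5, 3/20, 1/5, 9/20]
  s_4: [1/4, 2/5, 3/20, 1/5]
P^2 =
  s_1: [9/25, 39/200, 41/200, 6/25]
  s_2: [53/200, 47/200, 99/400, 101/400]
  s_3: [113/400, 113/400, 1/5, 47/200]
  s_4: [57/200, 107/400, 1/4, 79/400]
P^3 =
  s_1: [8/25, 231/1000, 869/4000, 927/4000]
  s_2: [2337/8000, 79/320, 1781/8000, 1907/8000]
  s_3: [593/2000, 2009/8000, 369/1600, 887/4000]
  s_4: [2363/8000, 1909/8000, 921/4000, 943/4000]

(P^3)[s_2 -> s_1] = 2337/8000

Answer: 2337/8000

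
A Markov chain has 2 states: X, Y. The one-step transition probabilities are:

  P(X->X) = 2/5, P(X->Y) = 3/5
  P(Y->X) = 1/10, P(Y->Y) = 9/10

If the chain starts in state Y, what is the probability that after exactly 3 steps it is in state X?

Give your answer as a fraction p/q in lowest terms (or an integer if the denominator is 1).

Answer: 139/1000

Derivation:
Computing P^3 by repeated multiplication:
P^1 =
  X: [2/5, 3/5]
  Y: [1/10, 9/10]
P^2 =
  X: [11/50, 39/50]
  Y: [13/100, 87/100]
P^3 =
  X: [83/500, 417/500]
  Y: [139/1000, 861/1000]

(P^3)[Y -> X] = 139/1000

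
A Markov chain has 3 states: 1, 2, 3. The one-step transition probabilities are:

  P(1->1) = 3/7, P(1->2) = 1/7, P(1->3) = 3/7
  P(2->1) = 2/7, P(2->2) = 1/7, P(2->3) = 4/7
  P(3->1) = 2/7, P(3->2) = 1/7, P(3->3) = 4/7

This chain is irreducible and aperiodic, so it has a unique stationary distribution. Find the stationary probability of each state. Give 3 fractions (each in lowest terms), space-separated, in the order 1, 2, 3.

Answer: 1/3 1/7 11/21

Derivation:
The stationary distribution satisfies pi = pi * P, i.e.:
  pi_1 = 3/7*pi_1 + 2/7*pi_2 + 2/7*pi_3
  pi_2 = 1/7*pi_1 + 1/7*pi_2 + 1/7*pi_3
  pi_3 = 3/7*pi_1 + 4/7*pi_2 + 4/7*pi_3
with normalization: pi_1 + pi_2 + pi_3 = 1.

Using the first 2 balance equations plus normalization, the linear system A*pi = b is:
  [-4/7, 2/7, 2/7] . pi = 0
  [1/7, -6/7, 1/7] . pi = 0
  [1, 1, 1] . pi = 1

Solving yields:
  pi_1 = 1/3
  pi_2 = 1/7
  pi_3 = 11/21

Verification (pi * P):
  1/3*3/7 + 1/7*2/7 + 11/21*2/7 = 1/3 = pi_1  (ok)
  1/3*1/7 + 1/7*1/7 + 11/21*1/7 = 1/7 = pi_2  (ok)
  1/3*3/7 + 1/7*4/7 + 11/21*4/7 = 11/21 = pi_3  (ok)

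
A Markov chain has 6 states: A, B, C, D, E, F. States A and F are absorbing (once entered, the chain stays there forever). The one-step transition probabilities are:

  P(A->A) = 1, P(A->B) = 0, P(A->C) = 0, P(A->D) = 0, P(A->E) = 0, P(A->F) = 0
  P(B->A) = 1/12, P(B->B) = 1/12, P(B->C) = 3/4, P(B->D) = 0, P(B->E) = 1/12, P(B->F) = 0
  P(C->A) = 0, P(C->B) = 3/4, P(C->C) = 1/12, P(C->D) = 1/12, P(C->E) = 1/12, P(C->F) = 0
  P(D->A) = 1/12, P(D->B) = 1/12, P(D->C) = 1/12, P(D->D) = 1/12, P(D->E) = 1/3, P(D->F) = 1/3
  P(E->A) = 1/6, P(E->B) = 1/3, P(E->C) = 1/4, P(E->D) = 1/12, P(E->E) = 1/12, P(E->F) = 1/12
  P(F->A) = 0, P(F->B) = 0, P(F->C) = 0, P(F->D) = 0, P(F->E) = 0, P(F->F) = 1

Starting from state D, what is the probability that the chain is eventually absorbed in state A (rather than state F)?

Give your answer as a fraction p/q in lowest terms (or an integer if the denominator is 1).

Answer: 241/521

Derivation:
Let a_i = P(absorbed in A | start in state i).
Boundary conditions: a_A = 1, a_F = 0.
For each transient state i, a_i = sum_j P(i->j) * a_j:
  a_B = 1/12*a_A + 1/12*a_B + 3/4*a_C + 0*a_D + 1/12*a_E + 0*a_F
  a_C = 0*a_A + 3/4*a_B + 1/12*a_C + 1/12*a_D + 1/12*a_E + 0*a_F
  a_D = 1/12*a_A + 1/12*a_B + 1/12*a_C + 1/12*a_D + 1/3*a_E + 1/3*a_F
  a_E = 1/6*a_A + 1/3*a_B + 1/4*a_C + 1/12*a_D + 1/12*a_E + 1/12*a_F

Substituting a_A = 1 and a_F = 0, rearrange to (I - Q) a = r where r[i] = P(i -> A):
  [11/12, -3/4, 0, -1/12] . (a_B, a_C, a_D, a_E) = 1/12
  [-3/4, 11/12, -1/12, -1/12] . (a_B, a_C, a_D, a_E) = 0
  [-1/12, -1/12, 11/12, -1/3] . (a_B, a_C, a_D, a_E) = 1/12
  [-1/3, -1/4, -1/12, 11/12] . (a_B, a_C, a_D, a_E) = 1/6

Solving yields:
  a_B = 1862/2605
  a_C = 1792/2605
  a_D = 241/521
  a_E = 1749/2605

Starting state is D, so the absorption probability is a_D = 241/521.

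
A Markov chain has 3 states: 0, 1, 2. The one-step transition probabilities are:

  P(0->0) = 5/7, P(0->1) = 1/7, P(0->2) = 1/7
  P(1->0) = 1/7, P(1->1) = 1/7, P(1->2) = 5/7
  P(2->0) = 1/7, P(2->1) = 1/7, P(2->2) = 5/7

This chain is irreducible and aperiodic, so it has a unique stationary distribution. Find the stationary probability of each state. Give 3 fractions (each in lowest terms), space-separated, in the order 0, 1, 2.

The stationary distribution satisfies pi = pi * P, i.e.:
  pi_0 = 5/7*pi_0 + 1/7*pi_1 + 1/7*pi_2
  pi_1 = 1/7*pi_0 + 1/7*pi_1 + 1/7*pi_2
  pi_2 = 1/7*pi_0 + 5/7*pi_1 + 5/7*pi_2
with normalization: pi_0 + pi_1 + pi_2 = 1.

Using the first 2 balance equations plus normalization, the linear system A*pi = b is:
  [-2/7, 1/7, 1/7] . pi = 0
  [1/7, -6/7, 1/7] . pi = 0
  [1, 1, 1] . pi = 1

Solving yields:
  pi_0 = 1/3
  pi_1 = 1/7
  pi_2 = 11/21

Verification (pi * P):
  1/3*5/7 + 1/7*1/7 + 11/21*1/7 = 1/3 = pi_0  (ok)
  1/3*1/7 + 1/7*1/7 + 11/21*1/7 = 1/7 = pi_1  (ok)
  1/3*1/7 + 1/7*5/7 + 11/21*5/7 = 11/21 = pi_2  (ok)

Answer: 1/3 1/7 11/21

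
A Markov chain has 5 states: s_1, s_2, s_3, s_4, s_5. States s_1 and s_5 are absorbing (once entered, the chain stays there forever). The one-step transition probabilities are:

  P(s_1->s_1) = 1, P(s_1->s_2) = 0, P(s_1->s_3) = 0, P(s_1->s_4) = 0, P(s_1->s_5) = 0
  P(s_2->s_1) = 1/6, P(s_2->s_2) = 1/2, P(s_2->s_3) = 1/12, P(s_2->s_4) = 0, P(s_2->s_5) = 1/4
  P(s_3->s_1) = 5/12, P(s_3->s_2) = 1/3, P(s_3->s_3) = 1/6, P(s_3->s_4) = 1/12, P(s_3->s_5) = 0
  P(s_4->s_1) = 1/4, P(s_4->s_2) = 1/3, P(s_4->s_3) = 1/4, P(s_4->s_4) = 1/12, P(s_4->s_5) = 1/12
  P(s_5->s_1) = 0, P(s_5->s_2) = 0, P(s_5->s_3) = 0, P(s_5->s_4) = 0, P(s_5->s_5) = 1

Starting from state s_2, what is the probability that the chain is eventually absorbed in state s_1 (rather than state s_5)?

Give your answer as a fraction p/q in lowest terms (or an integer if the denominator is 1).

Let a_i = P(absorbed in s_1 | start in state i).
Boundary conditions: a_s_1 = 1, a_s_5 = 0.
For each transient state i, a_i = sum_j P(i->j) * a_j:
  a_s_2 = 1/6*a_s_1 + 1/2*a_s_2 + 1/12*a_s_3 + 0*a_s_4 + 1/4*a_s_5
  a_s_3 = 5/12*a_s_1 + 1/3*a_s_2 + 1/6*a_s_3 + 1/12*a_s_4 + 0*a_s_5
  a_s_4 = 1/4*a_s_1 + 1/3*a_s_2 + 1/4*a_s_3 + 1/12*a_s_4 + 1/12*a_s_5

Substituting a_s_1 = 1 and a_s_5 = 0, rearrange to (I - Q) a = r where r[i] = P(i -> s_1):
  [1/2, -1/12, 0] . (a_s_2, a_s_3, a_s_4) = 1/6
  [-1/3, 5/6, -1/12] . (a_s_2, a_s_3, a_s_4) = 5/12
  [-1/3, -1/4, 11/12] . (a_s_2, a_s_3, a_s_4) = 1/4

Solving yields:
  a_s_2 = 136/297
  a_s_3 = 74/99
  a_s_4 = 191/297

Starting state is s_2, so the absorption probability is a_s_2 = 136/297.

Answer: 136/297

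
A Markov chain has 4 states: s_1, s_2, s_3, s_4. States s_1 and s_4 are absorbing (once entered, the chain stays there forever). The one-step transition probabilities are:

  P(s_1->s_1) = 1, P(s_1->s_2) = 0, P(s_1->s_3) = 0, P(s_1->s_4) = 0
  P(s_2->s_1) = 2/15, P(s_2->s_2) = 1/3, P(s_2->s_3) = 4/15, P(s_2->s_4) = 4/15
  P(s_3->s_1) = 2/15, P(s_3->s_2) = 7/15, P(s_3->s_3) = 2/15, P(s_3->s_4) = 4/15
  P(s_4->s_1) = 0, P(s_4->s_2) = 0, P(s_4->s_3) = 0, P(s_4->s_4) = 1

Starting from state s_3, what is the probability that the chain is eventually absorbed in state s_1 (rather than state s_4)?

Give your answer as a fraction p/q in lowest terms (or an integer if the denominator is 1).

Let a_i = P(absorbed in s_1 | start in state i).
Boundary conditions: a_s_1 = 1, a_s_4 = 0.
For each transient state i, a_i = sum_j P(i->j) * a_j:
  a_s_2 = 2/15*a_s_1 + 1/3*a_s_2 + 4/15*a_s_3 + 4/15*a_s_4
  a_s_3 = 2/15*a_s_1 + 7/15*a_s_2 + 2/15*a_s_3 + 4/15*a_s_4

Substituting a_s_1 = 1 and a_s_4 = 0, rearrange to (I - Q) a = r where r[i] = P(i -> s_1):
  [2/3, -4/15] . (a_s_2, a_s_3) = 2/15
  [-7/15, 13/15] . (a_s_2, a_s_3) = 2/15

Solving yields:
  a_s_2 = 1/3
  a_s_3 = 1/3

Starting state is s_3, so the absorption probability is a_s_3 = 1/3.

Answer: 1/3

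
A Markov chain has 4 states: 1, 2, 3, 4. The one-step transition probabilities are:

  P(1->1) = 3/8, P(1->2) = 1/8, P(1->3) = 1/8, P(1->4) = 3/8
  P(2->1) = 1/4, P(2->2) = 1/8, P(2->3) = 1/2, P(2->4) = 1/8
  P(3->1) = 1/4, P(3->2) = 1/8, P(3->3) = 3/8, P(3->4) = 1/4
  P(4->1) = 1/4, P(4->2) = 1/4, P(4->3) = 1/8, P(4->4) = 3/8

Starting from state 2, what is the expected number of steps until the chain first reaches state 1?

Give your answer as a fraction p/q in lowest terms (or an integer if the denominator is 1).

Let h_i = expected steps to first reach 1 from state i.
Boundary: h_1 = 0.
First-step equations for the other states:
  h_2 = 1 + 1/4*h_1 + 1/8*h_2 + 1/2*h_3 + 1/8*h_4
  h_3 = 1 + 1/4*h_1 + 1/8*h_2 + 3/8*h_3 + 1/4*h_4
  h_4 = 1 + 1/4*h_1 + 1/4*h_2 + 1/8*h_3 + 3/8*h_4

Substituting h_1 = 0 and rearranging gives the linear system (I - Q) h = 1:
  [7/8, -1/2, -1/8] . (h_2, h_3, h_4) = 1
  [-1/8, 5/8, -1/4] . (h_2, h_3, h_4) = 1
  [-1/4, -1/8, 5/8] . (h_2, h_3, h_4) = 1

Solving yields:
  h_2 = 4
  h_3 = 4
  h_4 = 4

Starting state is 2, so the expected hitting time is h_2 = 4.

Answer: 4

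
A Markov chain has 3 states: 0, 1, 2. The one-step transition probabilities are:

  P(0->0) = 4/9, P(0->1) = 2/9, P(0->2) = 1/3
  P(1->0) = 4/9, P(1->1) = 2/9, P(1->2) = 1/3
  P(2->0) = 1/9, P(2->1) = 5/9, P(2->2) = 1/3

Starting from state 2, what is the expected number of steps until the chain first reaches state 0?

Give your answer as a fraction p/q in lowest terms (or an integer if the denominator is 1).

Let h_i = expected steps to first reach 0 from state i.
Boundary: h_0 = 0.
First-step equations for the other states:
  h_1 = 1 + 4/9*h_0 + 2/9*h_1 + 1/3*h_2
  h_2 = 1 + 1/9*h_0 + 5/9*h_1 + 1/3*h_2

Substituting h_0 = 0 and rearranging gives the linear system (I - Q) h = 1:
  [7/9, -1/3] . (h_1, h_2) = 1
  [-5/9, 2/3] . (h_1, h_2) = 1

Solving yields:
  h_1 = 3
  h_2 = 4

Starting state is 2, so the expected hitting time is h_2 = 4.

Answer: 4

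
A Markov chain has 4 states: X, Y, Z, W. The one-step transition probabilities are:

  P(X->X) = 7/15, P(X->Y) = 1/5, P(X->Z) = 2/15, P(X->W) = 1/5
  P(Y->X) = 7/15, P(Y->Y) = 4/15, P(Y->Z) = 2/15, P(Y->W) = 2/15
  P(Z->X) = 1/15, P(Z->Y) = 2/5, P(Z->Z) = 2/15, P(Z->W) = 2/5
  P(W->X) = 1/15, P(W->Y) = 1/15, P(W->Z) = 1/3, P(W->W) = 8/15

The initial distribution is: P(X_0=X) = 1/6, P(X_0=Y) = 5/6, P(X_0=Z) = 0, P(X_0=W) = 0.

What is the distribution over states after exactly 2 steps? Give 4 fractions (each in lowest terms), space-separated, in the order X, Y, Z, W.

Answer: 16/45 101/450 73/450 58/225

Derivation:
Propagating the distribution step by step (d_{t+1} = d_t * P):
d_0 = (X=1/6, Y=5/6, Z=0, W=0)
  d_1[X] = 1/6*7/15 + 5/6*7/15 + 0*1/15 + 0*1/15 = 7/15
  d_1[Y] = 1/6*1/5 + 5/6*4/15 + 0*2/5 + 0*1/15 = 23/90
  d_1[Z] = 1/6*2/15 + 5/6*2/15 + 0*2/15 + 0*1/3 = 2/15
  d_1[W] = 1/6*1/5 + 5/6*2/15 + 0*2/5 + 0*8/15 = 13/90
d_1 = (X=7/15, Y=23/90, Z=2/15, W=13/90)
  d_2[X] = 7/15*7/15 + 23/90*7/15 + 2/15*1/15 + 13/90*1/15 = 16/45
  d_2[Y] = 7/15*1/5 + 23/90*4/15 + 2/15*2/5 + 13/90*1/15 = 101/450
  d_2[Z] = 7/15*2/15 + 23/90*2/15 + 2/15*2/15 + 13/90*1/3 = 73/450
  d_2[W] = 7/15*1/5 + 23/90*2/15 + 2/15*2/5 + 13/90*8/15 = 58/225
d_2 = (X=16/45, Y=101/450, Z=73/450, W=58/225)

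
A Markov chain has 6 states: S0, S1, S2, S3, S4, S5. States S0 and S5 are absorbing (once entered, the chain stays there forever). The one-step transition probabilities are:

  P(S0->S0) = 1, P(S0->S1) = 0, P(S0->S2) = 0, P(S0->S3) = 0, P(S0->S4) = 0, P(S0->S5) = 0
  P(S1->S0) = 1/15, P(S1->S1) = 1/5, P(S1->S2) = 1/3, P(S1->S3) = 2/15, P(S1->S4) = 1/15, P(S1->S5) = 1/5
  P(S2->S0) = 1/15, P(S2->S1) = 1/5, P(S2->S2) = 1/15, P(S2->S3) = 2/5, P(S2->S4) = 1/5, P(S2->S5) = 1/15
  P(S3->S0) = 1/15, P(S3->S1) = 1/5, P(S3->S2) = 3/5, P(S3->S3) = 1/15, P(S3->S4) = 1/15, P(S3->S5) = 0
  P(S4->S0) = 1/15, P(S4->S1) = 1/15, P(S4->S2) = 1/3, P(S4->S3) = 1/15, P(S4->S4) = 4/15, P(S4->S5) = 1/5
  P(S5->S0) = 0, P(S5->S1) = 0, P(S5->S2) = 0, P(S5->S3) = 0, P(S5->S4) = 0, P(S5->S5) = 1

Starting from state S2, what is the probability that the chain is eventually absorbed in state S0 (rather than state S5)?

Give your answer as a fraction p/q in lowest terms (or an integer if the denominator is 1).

Let a_i = P(absorbed in S0 | start in state i).
Boundary conditions: a_S0 = 1, a_S5 = 0.
For each transient state i, a_i = sum_j P(i->j) * a_j:
  a_S1 = 1/15*a_S0 + 1/5*a_S1 + 1/3*a_S2 + 2/15*a_S3 + 1/15*a_S4 + 1/5*a_S5
  a_S2 = 1/15*a_S0 + 1/5*a_S1 + 1/15*a_S2 + 2/5*a_S3 + 1/5*a_S4 + 1/15*a_S5
  a_S3 = 1/15*a_S0 + 1/5*a_S1 + 3/5*a_S2 + 1/15*a_S3 + 1/15*a_S4 + 0*a_S5
  a_S4 = 1/15*a_S0 + 1/15*a_S1 + 1/3*a_S2 + 1/15*a_S3 + 4/15*a_S4 + 1/5*a_S5

Substituting a_S0 = 1 and a_S5 = 0, rearrange to (I - Q) a = r where r[i] = P(i -> S0):
  [4/5, -1/3, -2/15, -1/15] . (a_S1, a_S2, a_S3, a_S4) = 1/15
  [-1/5, 14/15, -2/5, -1/5] . (a_S1, a_S2, a_S3, a_S4) = 1/15
  [-1/5, -3/5, 14/15, -1/15] . (a_S1, a_S2, a_S3, a_S4) = 1/15
  [-1/15, -1/3, -1/15, 11/15] . (a_S1, a_S2, a_S3, a_S4) = 1/15

Solving yields:
  a_S1 = 3464/9751
  a_S2 = 3986/9751
  a_S3 = 4244/9751
  a_S4 = 3399/9751

Starting state is S2, so the absorption probability is a_S2 = 3986/9751.

Answer: 3986/9751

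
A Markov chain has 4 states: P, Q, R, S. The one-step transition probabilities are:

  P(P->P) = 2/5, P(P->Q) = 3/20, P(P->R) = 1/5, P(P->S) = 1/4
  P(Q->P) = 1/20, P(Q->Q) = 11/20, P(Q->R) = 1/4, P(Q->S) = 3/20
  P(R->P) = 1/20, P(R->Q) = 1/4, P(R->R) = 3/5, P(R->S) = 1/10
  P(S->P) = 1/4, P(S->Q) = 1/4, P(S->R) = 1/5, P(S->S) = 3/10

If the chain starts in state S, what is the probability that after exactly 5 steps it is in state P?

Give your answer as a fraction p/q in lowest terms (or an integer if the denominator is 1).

Computing P^5 by repeated multiplication:
P^1 =
  P: [2/5, 3/20, 1/5, 1/4]
  Q: [1/20, 11/20, 1/4, 3/20]
  R: [1/20, 1/4, 3/5, 1/10]
  S: [1/4, 1/4, 1/5, 3/10]
P^2 =
  P: [6/25, 51/200, 23/80, 87/400]
  Q: [39/400, 41/100, 131/400, 33/200]
  R: [7/80, 8/25, 181/400, 7/50]
  S: [79/400, 3/10, 117/400, 21/100]
P^3 =
  P: [71/400, 121/400, 1311/4000, 769/4000]
  Q: [937/8000, 1453/4000, 703/2000, 269/1600]
  R: [869/8000, 1349/4000, 397/1000, 1257/8000]
  S: [1289/8000, 1281/4000, 83/250, 1493/8000]
P^4 =
  P: [6023/40000, 323/1000, 13849/40000, 901/5000]
  Q: [19939/160000, 27781/80000, 28701/80000, 27097/160000]
  R: [19111/160000, 1089/3200, 30053/80000, 26333/160000]
  S: [4599/32000, 26397/80000, 5581/16000, 28401/160000]
P^5 =
  P: [110993/800000, 132737/400000, 4433/12500, 139821/800000]
  Q: [407961/3200000, 546747/1600000, 577389/1600000, 543767/3200000]
  R: [399109/3200000, 544239/1600000, 587649/1600000, 107423/640000]
  S: [434569/3200000, 535387/1600000, 569637/1600000, 555383/3200000]

(P^5)[S -> P] = 434569/3200000

Answer: 434569/3200000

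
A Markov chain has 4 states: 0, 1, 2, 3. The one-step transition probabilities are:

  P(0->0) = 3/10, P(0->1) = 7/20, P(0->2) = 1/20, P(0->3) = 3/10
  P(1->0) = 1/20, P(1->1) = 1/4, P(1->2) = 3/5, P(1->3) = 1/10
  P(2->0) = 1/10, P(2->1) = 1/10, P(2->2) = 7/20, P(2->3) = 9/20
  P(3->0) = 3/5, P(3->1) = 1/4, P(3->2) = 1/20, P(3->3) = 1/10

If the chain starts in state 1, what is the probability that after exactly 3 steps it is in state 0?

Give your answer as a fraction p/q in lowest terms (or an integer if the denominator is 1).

Answer: 9/32

Derivation:
Computing P^3 by repeated multiplication:
P^1 =
  0: [3/10, 7/20, 1/20, 3/10]
  1: [1/20, 1/4, 3/5, 1/10]
  2: [1/10, 1/10, 7/20, 9/20]
  3: [3/5, 1/4, 1/20, 1/10]
P^2 =
  0: [117/400, 109/400, 103/400, 71/400]
  1: [59/400, 33/200, 147/400, 8/25]
  2: [17/50, 83/400, 21/100, 97/400]
  3: [103/400, 121/400, 81/400, 19/80]
P^3 =
  0: [1869/8000, 77/320, 2217/8000, 1989/8000]
  1: [9/32, 1677/8000, 251/1000, 413/1600]
  2: [2231/8000, 101/400, 1817/8000, 483/2000]
  3: [2041/8000, 1963/8000, 2217/8000, 1779/8000]

(P^3)[1 -> 0] = 9/32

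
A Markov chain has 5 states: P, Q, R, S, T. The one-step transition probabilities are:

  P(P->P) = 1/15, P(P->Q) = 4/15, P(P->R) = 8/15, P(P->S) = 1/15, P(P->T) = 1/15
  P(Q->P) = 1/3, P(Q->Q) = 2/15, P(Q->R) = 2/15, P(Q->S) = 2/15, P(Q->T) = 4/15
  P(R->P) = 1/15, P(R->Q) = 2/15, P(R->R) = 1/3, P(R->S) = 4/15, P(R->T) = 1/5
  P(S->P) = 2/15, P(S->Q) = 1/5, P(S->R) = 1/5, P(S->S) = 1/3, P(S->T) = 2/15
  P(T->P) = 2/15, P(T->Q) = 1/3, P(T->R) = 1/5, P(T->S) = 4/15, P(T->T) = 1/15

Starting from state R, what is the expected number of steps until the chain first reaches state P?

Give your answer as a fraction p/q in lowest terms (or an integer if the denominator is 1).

Answer: 8890/1287

Derivation:
Let h_i = expected steps to first reach P from state i.
Boundary: h_P = 0.
First-step equations for the other states:
  h_Q = 1 + 1/3*h_P + 2/15*h_Q + 2/15*h_R + 2/15*h_S + 4/15*h_T
  h_R = 1 + 1/15*h_P + 2/15*h_Q + 1/3*h_R + 4/15*h_S + 1/5*h_T
  h_S = 1 + 2/15*h_P + 1/5*h_Q + 1/5*h_R + 1/3*h_S + 2/15*h_T
  h_T = 1 + 2/15*h_P + 1/3*h_Q + 1/5*h_R + 4/15*h_S + 1/15*h_T

Substituting h_P = 0 and rearranging gives the linear system (I - Q) h = 1:
  [13/15, -2/15, -2/15, -4/15] . (h_Q, h_R, h_S, h_T) = 1
  [-2/15, 2/3, -4/15, -1/5] . (h_Q, h_R, h_S, h_T) = 1
  [-1/5, -1/5, 2/3, -2/15] . (h_Q, h_R, h_S, h_T) = 1
  [-1/3, -1/5, -4/15, 14/15] . (h_Q, h_R, h_S, h_T) = 1

Solving yields:
  h_Q = 2185/429
  h_R = 8890/1287
  h_S = 8155/1287
  h_T = 7955/1287

Starting state is R, so the expected hitting time is h_R = 8890/1287.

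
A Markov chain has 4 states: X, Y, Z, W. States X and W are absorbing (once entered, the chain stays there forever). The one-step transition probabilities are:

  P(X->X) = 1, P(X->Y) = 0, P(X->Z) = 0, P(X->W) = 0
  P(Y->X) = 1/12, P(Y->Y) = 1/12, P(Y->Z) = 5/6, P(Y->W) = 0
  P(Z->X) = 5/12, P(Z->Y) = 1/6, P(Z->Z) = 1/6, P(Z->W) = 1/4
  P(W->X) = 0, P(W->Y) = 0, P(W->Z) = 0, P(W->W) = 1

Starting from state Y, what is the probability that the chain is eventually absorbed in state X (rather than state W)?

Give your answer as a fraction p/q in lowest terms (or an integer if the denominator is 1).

Let a_i = P(absorbed in X | start in state i).
Boundary conditions: a_X = 1, a_W = 0.
For each transient state i, a_i = sum_j P(i->j) * a_j:
  a_Y = 1/12*a_X + 1/12*a_Y + 5/6*a_Z + 0*a_W
  a_Z = 5/12*a_X + 1/6*a_Y + 1/6*a_Z + 1/4*a_W

Substituting a_X = 1 and a_W = 0, rearrange to (I - Q) a = r where r[i] = P(i -> X):
  [11/12, -5/6] . (a_Y, a_Z) = 1/12
  [-1/6, 5/6] . (a_Y, a_Z) = 5/12

Solving yields:
  a_Y = 2/3
  a_Z = 19/30

Starting state is Y, so the absorption probability is a_Y = 2/3.

Answer: 2/3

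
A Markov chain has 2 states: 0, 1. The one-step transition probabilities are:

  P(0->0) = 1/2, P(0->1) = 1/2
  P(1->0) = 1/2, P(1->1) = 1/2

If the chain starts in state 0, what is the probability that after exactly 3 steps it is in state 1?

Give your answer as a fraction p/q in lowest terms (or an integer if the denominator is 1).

Computing P^3 by repeated multiplication:
P^1 =
  0: [1/2, 1/2]
  1: [1/2, 1/2]
P^2 =
  0: [1/2, 1/2]
  1: [1/2, 1/2]
P^3 =
  0: [1/2, 1/2]
  1: [1/2, 1/2]

(P^3)[0 -> 1] = 1/2

Answer: 1/2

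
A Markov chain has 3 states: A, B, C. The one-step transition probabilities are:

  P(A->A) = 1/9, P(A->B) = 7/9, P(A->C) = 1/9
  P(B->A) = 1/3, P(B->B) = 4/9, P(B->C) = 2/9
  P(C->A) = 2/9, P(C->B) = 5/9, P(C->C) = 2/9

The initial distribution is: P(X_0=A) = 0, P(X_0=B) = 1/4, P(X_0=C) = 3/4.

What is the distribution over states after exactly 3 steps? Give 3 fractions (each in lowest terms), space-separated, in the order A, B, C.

Propagating the distribution step by step (d_{t+1} = d_t * P):
d_0 = (A=0, B=1/4, C=3/4)
  d_1[A] = 0*1/9 + 1/4*1/3 + 3/4*2/9 = 1/4
  d_1[B] = 0*7/9 + 1/4*4/9 + 3/4*5/9 = 19/36
  d_1[C] = 0*1/9 + 1/4*2/9 + 3/4*2/9 = 2/9
d_1 = (A=1/4, B=19/36, C=2/9)
  d_2[A] = 1/4*1/9 + 19/36*1/3 + 2/9*2/9 = 41/162
  d_2[B] = 1/4*7/9 + 19/36*4/9 + 2/9*5/9 = 179/324
  d_2[C] = 1/4*1/9 + 19/36*2/9 + 2/9*2/9 = 7/36
d_2 = (A=41/162, B=179/324, C=7/36)
  d_3[A] = 41/162*1/9 + 179/324*1/3 + 7/36*2/9 = 745/2916
  d_3[B] = 41/162*7/9 + 179/324*4/9 + 7/36*5/9 = 535/972
  d_3[C] = 41/162*1/9 + 179/324*2/9 + 7/36*2/9 = 283/1458
d_3 = (A=745/2916, B=535/972, C=283/1458)

Answer: 745/2916 535/972 283/1458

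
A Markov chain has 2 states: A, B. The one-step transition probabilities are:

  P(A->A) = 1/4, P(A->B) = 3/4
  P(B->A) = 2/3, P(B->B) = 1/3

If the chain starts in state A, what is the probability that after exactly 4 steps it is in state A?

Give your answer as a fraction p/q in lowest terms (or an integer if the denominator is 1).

Computing P^4 by repeated multiplication:
P^1 =
  A: [1/4, 3/4]
  B: [2/3, 1/3]
P^2 =
  A: [9/16, 7/16]
  B: [7/18, 11/18]
P^3 =
  A: [83/192, 109/192]
  B: [109/216, 107/216]
P^4 =
  A: [1121/2304, 1183/2304]
  B: [1183/2592, 1409/2592]

(P^4)[A -> A] = 1121/2304

Answer: 1121/2304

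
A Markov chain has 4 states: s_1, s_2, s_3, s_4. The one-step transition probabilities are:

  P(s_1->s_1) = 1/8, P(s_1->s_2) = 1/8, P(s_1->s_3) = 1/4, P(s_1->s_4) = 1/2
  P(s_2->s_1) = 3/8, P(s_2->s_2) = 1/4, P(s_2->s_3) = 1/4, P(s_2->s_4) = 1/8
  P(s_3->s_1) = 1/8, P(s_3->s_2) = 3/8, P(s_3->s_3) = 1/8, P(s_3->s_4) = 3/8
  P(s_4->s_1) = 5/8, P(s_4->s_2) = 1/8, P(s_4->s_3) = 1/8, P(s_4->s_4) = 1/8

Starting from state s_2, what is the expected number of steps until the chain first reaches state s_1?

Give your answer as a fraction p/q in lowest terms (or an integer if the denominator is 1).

Let h_i = expected steps to first reach s_1 from state i.
Boundary: h_s_1 = 0.
First-step equations for the other states:
  h_s_2 = 1 + 3/8*h_s_1 + 1/4*h_s_2 + 1/4*h_s_3 + 1/8*h_s_4
  h_s_3 = 1 + 1/8*h_s_1 + 3/8*h_s_2 + 1/8*h_s_3 + 3/8*h_s_4
  h_s_4 = 1 + 5/8*h_s_1 + 1/8*h_s_2 + 1/8*h_s_3 + 1/8*h_s_4

Substituting h_s_1 = 0 and rearranging gives the linear system (I - Q) h = 1:
  [3/4, -1/4, -1/8] . (h_s_2, h_s_3, h_s_4) = 1
  [-3/8, 7/8, -3/8] . (h_s_2, h_s_3, h_s_4) = 1
  [-1/8, -1/8, 7/8] . (h_s_2, h_s_3, h_s_4) = 1

Solving yields:
  h_s_2 = 296/109
  h_s_3 = 344/109
  h_s_4 = 216/109

Starting state is s_2, so the expected hitting time is h_s_2 = 296/109.

Answer: 296/109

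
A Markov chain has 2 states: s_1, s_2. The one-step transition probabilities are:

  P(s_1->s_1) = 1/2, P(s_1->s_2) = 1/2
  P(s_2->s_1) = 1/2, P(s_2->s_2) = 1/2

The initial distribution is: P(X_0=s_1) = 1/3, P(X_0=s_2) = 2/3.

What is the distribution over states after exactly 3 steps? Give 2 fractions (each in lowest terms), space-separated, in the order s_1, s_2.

Propagating the distribution step by step (d_{t+1} = d_t * P):
d_0 = (s_1=1/3, s_2=2/3)
  d_1[s_1] = 1/3*1/2 + 2/3*1/2 = 1/2
  d_1[s_2] = 1/3*1/2 + 2/3*1/2 = 1/2
d_1 = (s_1=1/2, s_2=1/2)
  d_2[s_1] = 1/2*1/2 + 1/2*1/2 = 1/2
  d_2[s_2] = 1/2*1/2 + 1/2*1/2 = 1/2
d_2 = (s_1=1/2, s_2=1/2)
  d_3[s_1] = 1/2*1/2 + 1/2*1/2 = 1/2
  d_3[s_2] = 1/2*1/2 + 1/2*1/2 = 1/2
d_3 = (s_1=1/2, s_2=1/2)

Answer: 1/2 1/2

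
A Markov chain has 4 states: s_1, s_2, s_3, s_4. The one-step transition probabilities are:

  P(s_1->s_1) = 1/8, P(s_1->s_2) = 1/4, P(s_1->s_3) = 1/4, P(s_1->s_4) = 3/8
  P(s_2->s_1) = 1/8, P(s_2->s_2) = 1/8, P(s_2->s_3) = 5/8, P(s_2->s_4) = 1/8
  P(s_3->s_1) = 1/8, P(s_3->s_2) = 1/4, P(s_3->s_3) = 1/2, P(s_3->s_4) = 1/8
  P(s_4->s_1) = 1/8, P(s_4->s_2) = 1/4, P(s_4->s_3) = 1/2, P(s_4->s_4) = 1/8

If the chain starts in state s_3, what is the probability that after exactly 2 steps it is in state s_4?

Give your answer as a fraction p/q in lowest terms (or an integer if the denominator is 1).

Answer: 5/32

Derivation:
Computing P^2 by repeated multiplication:
P^1 =
  s_1: [1/8, 1/4, 1/4, 3/8]
  s_2: [1/8, 1/8, 5/8, 1/8]
  s_3: [1/8, 1/4, 1/2, 1/8]
  s_4: [1/8, 1/4, 1/2, 1/8]
P^2 =
  s_1: [1/8, 7/32, 1/2, 5/32]
  s_2: [1/8, 15/64, 31/64, 5/32]
  s_3: [1/8, 7/32, 1/2, 5/32]
  s_4: [1/8, 7/32, 1/2, 5/32]

(P^2)[s_3 -> s_4] = 5/32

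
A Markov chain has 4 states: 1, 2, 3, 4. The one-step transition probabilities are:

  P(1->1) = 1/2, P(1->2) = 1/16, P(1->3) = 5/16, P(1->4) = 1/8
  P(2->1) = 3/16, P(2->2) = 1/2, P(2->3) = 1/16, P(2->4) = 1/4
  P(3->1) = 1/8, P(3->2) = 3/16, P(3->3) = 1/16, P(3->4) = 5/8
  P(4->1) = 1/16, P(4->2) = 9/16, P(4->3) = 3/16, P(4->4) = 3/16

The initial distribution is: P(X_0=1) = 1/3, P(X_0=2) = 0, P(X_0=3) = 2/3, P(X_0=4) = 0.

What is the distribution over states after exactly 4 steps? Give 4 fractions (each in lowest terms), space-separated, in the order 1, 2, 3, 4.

Answer: 13679/65536 75071/196608 3667/24576 12791/49152

Derivation:
Propagating the distribution step by step (d_{t+1} = d_t * P):
d_0 = (1=1/3, 2=0, 3=2/3, 4=0)
  d_1[1] = 1/3*1/2 + 0*3/16 + 2/3*1/8 + 0*1/16 = 1/4
  d_1[2] = 1/3*1/16 + 0*1/2 + 2/3*3/16 + 0*9/16 = 7/48
  d_1[3] = 1/3*5/16 + 0*1/16 + 2/3*1/16 + 0*3/16 = 7/48
  d_1[4] = 1/3*1/8 + 0*1/4 + 2/3*5/8 + 0*3/16 = 11/24
d_1 = (1=1/4, 2=7/48, 3=7/48, 4=11/24)
  d_2[1] = 1/4*1/2 + 7/48*3/16 + 7/48*1/8 + 11/24*1/16 = 51/256
  d_2[2] = 1/4*1/16 + 7/48*1/2 + 7/48*3/16 + 11/24*9/16 = 287/768
  d_2[3] = 1/4*5/16 + 7/48*1/16 + 7/48*1/16 + 11/24*3/16 = 35/192
  d_2[4] = 1/4*1/8 + 7/48*1/4 + 7/48*5/8 + 11/24*3/16 = 47/192
d_2 = (1=51/256, 2=287/768, 3=35/192, 4=47/192)
  d_3[1] = 51/256*1/2 + 287/768*3/16 + 35/192*1/8 + 47/192*1/16 = 851/4096
  d_3[2] = 51/256*1/16 + 287/768*1/2 + 35/192*3/16 + 47/192*9/16 = 4561/12288
  d_3[3] = 51/256*5/16 + 287/768*1/16 + 35/192*1/16 + 47/192*3/16 = 439/3072
  d_3[4] = 51/256*1/8 + 287/768*1/4 + 35/192*5/8 + 47/192*3/16 = 1709/6144
d_3 = (1=851/4096, 2=4561/12288, 3=439/3072, 4=1709/6144)
  d_4[1] = 851/4096*1/2 + 4561/12288*3/16 + 439/3072*1/8 + 1709/6144*1/16 = 13679/65536
  d_4[2] = 851/4096*1/16 + 4561/12288*1/2 + 439/3072*3/16 + 1709/6144*9/16 = 75071/196608
  d_4[3] = 851/4096*5/16 + 4561/12288*1/16 + 439/3072*1/16 + 1709/6144*3/16 = 3667/24576
  d_4[4] = 851/4096*1/8 + 4561/12288*1/4 + 439/3072*5/8 + 1709/6144*3/16 = 12791/49152
d_4 = (1=13679/65536, 2=75071/196608, 3=3667/24576, 4=12791/49152)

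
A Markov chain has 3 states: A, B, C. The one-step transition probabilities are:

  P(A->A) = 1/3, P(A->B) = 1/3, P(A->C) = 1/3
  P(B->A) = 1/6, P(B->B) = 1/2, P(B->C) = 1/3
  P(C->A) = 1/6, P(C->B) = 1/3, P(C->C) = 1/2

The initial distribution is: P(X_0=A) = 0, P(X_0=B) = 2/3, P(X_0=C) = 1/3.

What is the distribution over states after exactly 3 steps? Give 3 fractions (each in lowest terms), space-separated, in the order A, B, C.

Propagating the distribution step by step (d_{t+1} = d_t * P):
d_0 = (A=0, B=2/3, C=1/3)
  d_1[A] = 0*1/3 + 2/3*1/6 + 1/3*1/6 = 1/6
  d_1[B] = 0*1/3 + 2/3*1/2 + 1/3*1/3 = 4/9
  d_1[C] = 0*1/3 + 2/3*1/3 + 1/3*1/2 = 7/18
d_1 = (A=1/6, B=4/9, C=7/18)
  d_2[A] = 1/6*1/3 + 4/9*1/6 + 7/18*1/6 = 7/36
  d_2[B] = 1/6*1/3 + 4/9*1/2 + 7/18*1/3 = 11/27
  d_2[C] = 1/6*1/3 + 4/9*1/3 + 7/18*1/2 = 43/108
d_2 = (A=7/36, B=11/27, C=43/108)
  d_3[A] = 7/36*1/3 + 11/27*1/6 + 43/108*1/6 = 43/216
  d_3[B] = 7/36*1/3 + 11/27*1/2 + 43/108*1/3 = 65/162
  d_3[C] = 7/36*1/3 + 11/27*1/3 + 43/108*1/2 = 259/648
d_3 = (A=43/216, B=65/162, C=259/648)

Answer: 43/216 65/162 259/648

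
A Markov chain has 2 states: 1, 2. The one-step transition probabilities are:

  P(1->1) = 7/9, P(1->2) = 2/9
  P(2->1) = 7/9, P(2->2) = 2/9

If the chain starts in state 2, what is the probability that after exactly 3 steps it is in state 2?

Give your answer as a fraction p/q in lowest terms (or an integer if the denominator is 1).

Computing P^3 by repeated multiplication:
P^1 =
  1: [7/9, 2/9]
  2: [7/9, 2/9]
P^2 =
  1: [7/9, 2/9]
  2: [7/9, 2/9]
P^3 =
  1: [7/9, 2/9]
  2: [7/9, 2/9]

(P^3)[2 -> 2] = 2/9

Answer: 2/9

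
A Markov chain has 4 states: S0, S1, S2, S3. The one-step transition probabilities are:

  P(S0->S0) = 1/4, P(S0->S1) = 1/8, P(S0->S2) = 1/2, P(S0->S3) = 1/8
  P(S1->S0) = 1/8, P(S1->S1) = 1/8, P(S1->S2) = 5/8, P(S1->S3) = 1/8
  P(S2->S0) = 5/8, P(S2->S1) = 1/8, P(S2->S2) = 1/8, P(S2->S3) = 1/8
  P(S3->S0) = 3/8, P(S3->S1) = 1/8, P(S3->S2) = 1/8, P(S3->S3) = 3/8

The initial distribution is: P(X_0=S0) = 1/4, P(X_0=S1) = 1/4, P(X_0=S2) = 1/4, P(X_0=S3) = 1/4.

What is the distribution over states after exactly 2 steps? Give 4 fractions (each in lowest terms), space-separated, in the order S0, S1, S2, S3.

Propagating the distribution step by step (d_{t+1} = d_t * P):
d_0 = (S0=1/4, S1=1/4, S2=1/4, S3=1/4)
  d_1[S0] = 1/4*1/4 + 1/4*1/8 + 1/4*5/8 + 1/4*3/8 = 11/32
  d_1[S1] = 1/4*1/8 + 1/4*1/8 + 1/4*1/8 + 1/4*1/8 = 1/8
  d_1[S2] = 1/4*1/2 + 1/4*5/8 + 1/4*1/8 + 1/4*1/8 = 11/32
  d_1[S3] = 1/4*1/8 + 1/4*1/8 + 1/4*1/8 + 1/4*3/8 = 3/16
d_1 = (S0=11/32, S1=1/8, S2=11/32, S3=3/16)
  d_2[S0] = 11/32*1/4 + 1/8*1/8 + 11/32*5/8 + 3/16*3/8 = 99/256
  d_2[S1] = 11/32*1/8 + 1/8*1/8 + 11/32*1/8 + 3/16*1/8 = 1/8
  d_2[S2] = 11/32*1/2 + 1/8*5/8 + 11/32*1/8 + 3/16*1/8 = 81/256
  d_2[S3] = 11/32*1/8 + 1/8*1/8 + 11/32*1/8 + 3/16*3/8 = 11/64
d_2 = (S0=99/256, S1=1/8, S2=81/256, S3=11/64)

Answer: 99/256 1/8 81/256 11/64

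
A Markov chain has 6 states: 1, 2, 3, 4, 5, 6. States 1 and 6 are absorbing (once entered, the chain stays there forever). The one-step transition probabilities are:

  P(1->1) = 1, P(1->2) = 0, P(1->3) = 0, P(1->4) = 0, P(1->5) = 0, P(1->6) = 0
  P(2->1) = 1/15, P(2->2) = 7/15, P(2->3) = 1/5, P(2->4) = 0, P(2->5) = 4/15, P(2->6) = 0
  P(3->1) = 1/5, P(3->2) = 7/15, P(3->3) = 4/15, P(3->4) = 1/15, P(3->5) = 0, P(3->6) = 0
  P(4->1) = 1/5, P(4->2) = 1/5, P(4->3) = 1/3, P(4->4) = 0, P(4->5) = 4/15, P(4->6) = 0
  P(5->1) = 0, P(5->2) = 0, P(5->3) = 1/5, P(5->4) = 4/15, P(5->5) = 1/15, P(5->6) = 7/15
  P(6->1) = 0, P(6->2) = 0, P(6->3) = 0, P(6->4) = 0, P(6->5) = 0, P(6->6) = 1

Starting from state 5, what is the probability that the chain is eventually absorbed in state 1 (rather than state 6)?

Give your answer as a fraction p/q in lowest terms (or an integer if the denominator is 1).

Answer: 785/2458

Derivation:
Let a_i = P(absorbed in 1 | start in state i).
Boundary conditions: a_1 = 1, a_6 = 0.
For each transient state i, a_i = sum_j P(i->j) * a_j:
  a_2 = 1/15*a_1 + 7/15*a_2 + 1/5*a_3 + 0*a_4 + 4/15*a_5 + 0*a_6
  a_3 = 1/5*a_1 + 7/15*a_2 + 4/15*a_3 + 1/15*a_4 + 0*a_5 + 0*a_6
  a_4 = 1/5*a_1 + 1/5*a_2 + 1/3*a_3 + 0*a_4 + 4/15*a_5 + 0*a_6
  a_5 = 0*a_1 + 0*a_2 + 1/5*a_3 + 4/15*a_4 + 1/15*a_5 + 7/15*a_6

Substituting a_1 = 1 and a_6 = 0, rearrange to (I - Q) a = r where r[i] = P(i -> 1):
  [8/15, -1/5, 0, -4/15] . (a_2, a_3, a_4, a_5) = 1/15
  [-7/15, 11/15, -1/15, 0] . (a_2, a_3, a_4, a_5) = 1/5
  [-1/5, -1/3, 1, -4/15] . (a_2, a_3, a_4, a_5) = 1/5
  [0, -1/5, -4/15, 14/15] . (a_2, a_3, a_4, a_5) = 0

Solving yields:
  a_2 = 1317/2458
  a_3 = 823/1229
  a_4 = 1513/2458
  a_5 = 785/2458

Starting state is 5, so the absorption probability is a_5 = 785/2458.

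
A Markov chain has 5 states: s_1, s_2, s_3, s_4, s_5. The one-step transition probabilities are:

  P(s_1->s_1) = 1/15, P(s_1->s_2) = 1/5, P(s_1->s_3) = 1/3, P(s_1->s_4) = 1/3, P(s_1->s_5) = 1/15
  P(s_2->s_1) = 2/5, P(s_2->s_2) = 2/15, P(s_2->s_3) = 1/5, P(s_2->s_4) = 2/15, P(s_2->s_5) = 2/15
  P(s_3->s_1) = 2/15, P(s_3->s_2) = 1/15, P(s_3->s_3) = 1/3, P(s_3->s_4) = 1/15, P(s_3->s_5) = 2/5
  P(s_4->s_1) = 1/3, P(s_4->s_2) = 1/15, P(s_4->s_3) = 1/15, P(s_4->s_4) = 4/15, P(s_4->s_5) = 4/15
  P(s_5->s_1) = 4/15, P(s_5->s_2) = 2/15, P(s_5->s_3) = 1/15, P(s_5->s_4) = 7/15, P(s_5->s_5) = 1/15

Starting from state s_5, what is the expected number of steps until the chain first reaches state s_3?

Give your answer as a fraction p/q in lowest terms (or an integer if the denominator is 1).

Let h_i = expected steps to first reach s_3 from state i.
Boundary: h_s_3 = 0.
First-step equations for the other states:
  h_s_1 = 1 + 1/15*h_s_1 + 1/5*h_s_2 + 1/3*h_s_3 + 1/3*h_s_4 + 1/15*h_s_5
  h_s_2 = 1 + 2/5*h_s_1 + 2/15*h_s_2 + 1/5*h_s_3 + 2/15*h_s_4 + 2/15*h_s_5
  h_s_4 = 1 + 1/3*h_s_1 + 1/15*h_s_2 + 1/15*h_s_3 + 4/15*h_s_4 + 4/15*h_s_5
  h_s_5 = 1 + 4/15*h_s_1 + 2/15*h_s_2 + 1/15*h_s_3 + 7/15*h_s_4 + 1/15*h_s_5

Substituting h_s_3 = 0 and rearranging gives the linear system (I - Q) h = 1:
  [14/15, -1/5, -1/3, -1/15] . (h_s_1, h_s_2, h_s_4, h_s_5) = 1
  [-2/5, 13/15, -2/15, -2/15] . (h_s_1, h_s_2, h_s_4, h_s_5) = 1
  [-1/3, -1/15, 11/15, -4/15] . (h_s_1, h_s_2, h_s_4, h_s_5) = 1
  [-4/15, -2/15, -7/15, 14/15] . (h_s_1, h_s_2, h_s_4, h_s_5) = 1

Solving yields:
  h_s_1 = 54975/10843
  h_s_2 = 59835/10843
  h_s_4 = 71205/10843
  h_s_5 = 71475/10843

Starting state is s_5, so the expected hitting time is h_s_5 = 71475/10843.

Answer: 71475/10843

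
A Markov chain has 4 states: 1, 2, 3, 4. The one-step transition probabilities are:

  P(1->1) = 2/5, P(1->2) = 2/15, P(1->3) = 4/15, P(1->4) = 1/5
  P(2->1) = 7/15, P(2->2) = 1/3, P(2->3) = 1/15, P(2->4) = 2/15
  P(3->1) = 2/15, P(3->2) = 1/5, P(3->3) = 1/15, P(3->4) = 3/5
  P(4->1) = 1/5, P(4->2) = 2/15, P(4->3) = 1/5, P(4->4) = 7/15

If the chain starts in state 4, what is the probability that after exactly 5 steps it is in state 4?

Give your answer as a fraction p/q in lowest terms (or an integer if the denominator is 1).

Answer: 10664/30375

Derivation:
Computing P^5 by repeated multiplication:
P^1 =
  1: [2/5, 2/15, 4/15, 1/5]
  2: [7/15, 1/3, 1/15, 2/15]
  3: [2/15, 1/5, 1/15, 3/5]
  4: [1/5, 2/15, 1/5, 7/15]
P^2 =
  1: [67/225, 8/45, 13/75, 79/225]
  2: [17/45, 46/225, 8/45, 6/25]
  3: [62/225, 8/45, 13/75, 28/75]
  4: [59/225, 13/75, 38/225, 89/225]
P^3 =
  1: [997/3375, 203/1125, 584/3375, 79/225]
  2: [358/1125, 628/3375, 196/1125, 217/675]
  3: [982/3375, 203/1125, 193/1125, 241/675]
  4: [194/675, 121/675, 116/675, 244/675]
P^4 =
  1: [14968/50625, 9161/50625, 2912/16875, 1184/3375]
  2: [15271/50625, 3074/16875, 8767/50625, 3473/10125]
  3: [4976/16875, 3052/16875, 8731/50625, 3562/10125]
  4: [119/405, 1829/10125, 349/2025, 1192/3375]
P^5 =
  1: [224687/759375, 45823/253125, 14561/84375, 53234/151875]
  2: [225809/759375, 137683/759375, 131168/759375, 52943/151875]
  3: [224552/759375, 137449/759375, 131029/759375, 53269/151875]
  4: [14957/50625, 27482/151875, 8734/50625, 10664/30375]

(P^5)[4 -> 4] = 10664/30375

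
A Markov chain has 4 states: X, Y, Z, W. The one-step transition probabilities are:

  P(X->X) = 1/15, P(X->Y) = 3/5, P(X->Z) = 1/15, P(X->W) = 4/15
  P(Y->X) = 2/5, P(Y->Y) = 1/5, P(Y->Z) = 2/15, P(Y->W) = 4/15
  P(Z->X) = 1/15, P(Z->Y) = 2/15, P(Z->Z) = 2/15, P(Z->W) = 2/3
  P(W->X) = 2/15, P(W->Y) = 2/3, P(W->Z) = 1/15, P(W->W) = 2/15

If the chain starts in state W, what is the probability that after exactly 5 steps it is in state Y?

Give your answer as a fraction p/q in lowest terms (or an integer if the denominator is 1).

Answer: 62404/151875

Derivation:
Computing P^5 by repeated multiplication:
P^1 =
  X: [1/15, 3/5, 1/15, 4/15]
  Y: [2/5, 1/5, 2/15, 4/15]
  Z: [1/15, 2/15, 2/15, 2/3]
  W: [2/15, 2/3, 1/15, 2/15]
P^2 =
  X: [64/225, 26/75, 1/9, 58/225]
  Y: [34/225, 107/225, 4/45, 64/225]
  Z: [7/45, 119/225, 19/225, 52/225]
  W: [67/225, 14/45, 26/225, 62/225]
P^3 =
  X: [673/3375, 32/75, 328/3375, 934/3375]
  Y: [824/3375, 1307/3375, 352/3375, 892/3375]
  Z: [872/3375, 82/225, 121/1125, 182/675]
  W: [637/3375, 11/25, 107/1125, 932/3375]
P^4 =
  X: [11509/50625, 6791/16875, 5143/50625, 544/2025]
  Y: [10802/50625, 2329/5625, 1678/16875, 13828/50625]
  Z: [2087/10125, 21364/50625, 184/1875, 13858/50625]
  W: [11732/50625, 806/2025, 1727/16875, 13562/50625]
P^5 =
  X: [33218/151875, 11518/28125, 76141/759375, 206158/759375]
  Y: [169258/759375, 308449/759375, 5108/50625, 205048/759375]
  Z: [57101/253125, 306523/759375, 76957/759375, 204592/759375]
  W: [54979/253125, 62404/151875, 75956/759375, 206462/759375]

(P^5)[W -> Y] = 62404/151875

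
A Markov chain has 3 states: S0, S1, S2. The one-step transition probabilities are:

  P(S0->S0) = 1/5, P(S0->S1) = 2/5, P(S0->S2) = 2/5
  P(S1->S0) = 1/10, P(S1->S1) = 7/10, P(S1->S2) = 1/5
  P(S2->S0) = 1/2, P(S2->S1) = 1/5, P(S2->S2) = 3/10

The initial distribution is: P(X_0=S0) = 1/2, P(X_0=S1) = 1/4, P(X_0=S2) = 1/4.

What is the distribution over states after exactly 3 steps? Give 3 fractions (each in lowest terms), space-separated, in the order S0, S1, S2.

Answer: 477/2000 1929/4000 1117/4000

Derivation:
Propagating the distribution step by step (d_{t+1} = d_t * P):
d_0 = (S0=1/2, S1=1/4, S2=1/4)
  d_1[S0] = 1/2*1/5 + 1/4*1/10 + 1/4*1/2 = 1/4
  d_1[S1] = 1/2*2/5 + 1/4*7/10 + 1/4*1/5 = 17/40
  d_1[S2] = 1/2*2/5 + 1/4*1/5 + 1/4*3/10 = 13/40
d_1 = (S0=1/4, S1=17/40, S2=13/40)
  d_2[S0] = 1/4*1/5 + 17/40*1/10 + 13/40*1/2 = 51/200
  d_2[S1] = 1/4*2/5 + 17/40*7/10 + 13/40*1/5 = 37/80
  d_2[S2] = 1/4*2/5 + 17/40*1/5 + 13/40*3/10 = 113/400
d_2 = (S0=51/200, S1=37/80, S2=113/400)
  d_3[S0] = 51/200*1/5 + 37/80*1/10 + 113/400*1/2 = 477/2000
  d_3[S1] = 51/200*2/5 + 37/80*7/10 + 113/400*1/5 = 1929/4000
  d_3[S2] = 51/200*2/5 + 37/80*1/5 + 113/400*3/10 = 1117/4000
d_3 = (S0=477/2000, S1=1929/4000, S2=1117/4000)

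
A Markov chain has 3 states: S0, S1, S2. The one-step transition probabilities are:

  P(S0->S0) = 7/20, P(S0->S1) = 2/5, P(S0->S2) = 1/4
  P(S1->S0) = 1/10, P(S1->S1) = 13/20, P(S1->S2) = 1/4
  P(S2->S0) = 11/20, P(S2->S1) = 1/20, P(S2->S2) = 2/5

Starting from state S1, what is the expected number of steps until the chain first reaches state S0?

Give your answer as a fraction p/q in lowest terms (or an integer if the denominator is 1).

Answer: 340/79

Derivation:
Let h_i = expected steps to first reach S0 from state i.
Boundary: h_S0 = 0.
First-step equations for the other states:
  h_S1 = 1 + 1/10*h_S0 + 13/20*h_S1 + 1/4*h_S2
  h_S2 = 1 + 11/20*h_S0 + 1/20*h_S1 + 2/5*h_S2

Substituting h_S0 = 0 and rearranging gives the linear system (I - Q) h = 1:
  [7/20, -1/4] . (h_S1, h_S2) = 1
  [-1/20, 3/5] . (h_S1, h_S2) = 1

Solving yields:
  h_S1 = 340/79
  h_S2 = 160/79

Starting state is S1, so the expected hitting time is h_S1 = 340/79.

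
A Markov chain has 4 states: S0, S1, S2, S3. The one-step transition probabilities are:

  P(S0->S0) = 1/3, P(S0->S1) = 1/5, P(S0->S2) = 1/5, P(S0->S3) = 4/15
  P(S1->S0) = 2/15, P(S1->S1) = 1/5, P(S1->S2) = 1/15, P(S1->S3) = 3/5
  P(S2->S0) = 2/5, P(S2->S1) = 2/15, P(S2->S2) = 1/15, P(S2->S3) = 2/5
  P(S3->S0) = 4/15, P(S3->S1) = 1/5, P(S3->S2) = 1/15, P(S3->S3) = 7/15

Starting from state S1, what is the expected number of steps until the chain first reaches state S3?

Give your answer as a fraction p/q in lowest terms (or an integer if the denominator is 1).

Answer: 258/133

Derivation:
Let h_i = expected steps to first reach S3 from state i.
Boundary: h_S3 = 0.
First-step equations for the other states:
  h_S0 = 1 + 1/3*h_S0 + 1/5*h_S1 + 1/5*h_S2 + 4/15*h_S3
  h_S1 = 1 + 2/15*h_S0 + 1/5*h_S1 + 1/15*h_S2 + 3/5*h_S3
  h_S2 = 1 + 2/5*h_S0 + 2/15*h_S1 + 1/15*h_S2 + 2/5*h_S3

Substituting h_S3 = 0 and rearranging gives the linear system (I - Q) h = 1:
  [2/3, -1/5, -1/5] . (h_S0, h_S1, h_S2) = 1
  [-2/15, 4/5, -1/15] . (h_S0, h_S1, h_S2) = 1
  [-2/5, -2/15, 14/15] . (h_S0, h_S1, h_S2) = 1

Solving yields:
  h_S0 = 759/266
  h_S1 = 258/133
  h_S2 = 18/7

Starting state is S1, so the expected hitting time is h_S1 = 258/133.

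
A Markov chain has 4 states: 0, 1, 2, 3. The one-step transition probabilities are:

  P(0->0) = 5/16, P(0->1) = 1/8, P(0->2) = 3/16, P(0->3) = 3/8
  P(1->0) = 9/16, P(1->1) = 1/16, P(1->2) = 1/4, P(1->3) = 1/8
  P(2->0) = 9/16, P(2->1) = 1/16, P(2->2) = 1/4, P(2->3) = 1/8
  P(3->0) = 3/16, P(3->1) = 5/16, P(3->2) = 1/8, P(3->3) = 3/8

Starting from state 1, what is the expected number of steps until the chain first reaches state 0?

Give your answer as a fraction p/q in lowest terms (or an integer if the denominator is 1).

Let h_i = expected steps to first reach 0 from state i.
Boundary: h_0 = 0.
First-step equations for the other states:
  h_1 = 1 + 9/16*h_0 + 1/16*h_1 + 1/4*h_2 + 1/8*h_3
  h_2 = 1 + 9/16*h_0 + 1/16*h_1 + 1/4*h_2 + 1/8*h_3
  h_3 = 1 + 3/16*h_0 + 5/16*h_1 + 1/8*h_2 + 3/8*h_3

Substituting h_0 = 0 and rearranging gives the linear system (I - Q) h = 1:
  [15/16, -1/4, -1/8] . (h_1, h_2, h_3) = 1
  [-1/16, 3/4, -1/8] . (h_1, h_2, h_3) = 1
  [-5/16, -1/8, 5/8] . (h_1, h_2, h_3) = 1

Solving yields:
  h_1 = 2
  h_2 = 2
  h_3 = 3

Starting state is 1, so the expected hitting time is h_1 = 2.

Answer: 2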